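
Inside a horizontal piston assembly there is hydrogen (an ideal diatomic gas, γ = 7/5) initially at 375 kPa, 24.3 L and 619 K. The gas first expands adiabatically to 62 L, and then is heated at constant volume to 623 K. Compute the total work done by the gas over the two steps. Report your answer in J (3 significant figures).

Step 1 (adiabatic): W = (P₁V₁ − P₂V₂)/(γ−1) = (9112 − 6265)/0.4 = 7119 J.
Step 2 (isochoric): W = 0 (constant volume).
W_total = 7119 + 0 = 7119 J.

W_total ≈ 7120 J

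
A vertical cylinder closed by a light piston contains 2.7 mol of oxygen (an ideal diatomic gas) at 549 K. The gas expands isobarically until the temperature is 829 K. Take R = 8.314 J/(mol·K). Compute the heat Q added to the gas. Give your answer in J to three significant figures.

Isobaric: W = nRΔT = (2.7)(8.314)(280) = 6285 J.
ΔU = nCᵥΔT with Cᵥ = 5R/2: ΔU = (2.7)(20.79)(280) = 15713 J.
Q = ΔU + W = 15713 + 6285 = 21999 J.

Q ≈ 22000 J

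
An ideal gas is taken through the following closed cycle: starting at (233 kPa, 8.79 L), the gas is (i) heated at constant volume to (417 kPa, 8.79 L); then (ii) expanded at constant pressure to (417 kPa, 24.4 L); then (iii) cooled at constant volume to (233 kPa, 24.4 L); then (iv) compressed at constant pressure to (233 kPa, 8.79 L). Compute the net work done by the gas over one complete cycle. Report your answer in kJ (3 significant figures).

W_net ≈ 2.87 kJ

Constant-volume legs do no work.
W(ii) = (417)(24.4 − 8.79) = 6509 J; W(iv) = (233)(8.79 − 24.4) = -3637 J.
W_net = 6509 − 3637 = 2872 J (the clockwise enclosed area).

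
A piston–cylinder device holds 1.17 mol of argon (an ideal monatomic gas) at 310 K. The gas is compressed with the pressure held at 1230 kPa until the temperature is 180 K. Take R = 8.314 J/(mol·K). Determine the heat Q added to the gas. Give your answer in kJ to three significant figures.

Isobaric: W = nRΔT = (1.17)(8.314)(-130) = -1265 J.
ΔU = nCᵥΔT with Cᵥ = 3R/2: ΔU = (1.17)(12.47)(-130) = -1897 J.
Q = ΔU + W = -1897 − 1265 = -3161 J.

Q ≈ -3.16 kJ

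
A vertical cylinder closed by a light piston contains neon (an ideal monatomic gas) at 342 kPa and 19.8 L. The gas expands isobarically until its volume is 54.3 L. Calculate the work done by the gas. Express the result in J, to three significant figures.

W ≈ 11800 J

Isobaric: W = P ΔV.
W = (342 kPa)(54.3 − 19.8 L) = (342)(34.5) = 11799 J.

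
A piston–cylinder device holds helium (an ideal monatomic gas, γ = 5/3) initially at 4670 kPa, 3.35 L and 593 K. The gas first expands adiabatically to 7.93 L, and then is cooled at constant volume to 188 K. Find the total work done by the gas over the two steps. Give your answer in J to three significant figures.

W_total ≈ 10300 J

Step 1 (adiabatic): W = (P₁V₁ − P₂V₂)/(γ−1) = (15644 − 8808)/0.667 = 10255 J.
Step 2 (isochoric): W = 0 (constant volume).
W_total = 10255 + 0 = 10255 J.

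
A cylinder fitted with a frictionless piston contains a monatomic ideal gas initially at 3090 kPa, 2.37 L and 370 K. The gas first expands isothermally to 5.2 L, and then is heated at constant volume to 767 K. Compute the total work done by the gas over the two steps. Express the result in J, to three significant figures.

W_total ≈ 5750 J

Step 1 (isothermal): W = P₁V₁ ln(V₂/V₁) = (7323) ln(5.2/2.37) = 5754 J.
Step 2 (isochoric): W = 0 (constant volume).
W_total = 5754 + 0 = 5754 J.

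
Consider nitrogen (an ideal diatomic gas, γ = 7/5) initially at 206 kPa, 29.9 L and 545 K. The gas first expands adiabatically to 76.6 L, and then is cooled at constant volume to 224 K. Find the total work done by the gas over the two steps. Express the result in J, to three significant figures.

Step 1 (adiabatic): W = (P₁V₁ − P₂V₂)/(γ−1) = (6159 − 4228)/0.4 = 4829 J.
Step 2 (isochoric): W = 0 (constant volume).
W_total = 4829 + 0 = 4829 J.

W_total ≈ 4830 J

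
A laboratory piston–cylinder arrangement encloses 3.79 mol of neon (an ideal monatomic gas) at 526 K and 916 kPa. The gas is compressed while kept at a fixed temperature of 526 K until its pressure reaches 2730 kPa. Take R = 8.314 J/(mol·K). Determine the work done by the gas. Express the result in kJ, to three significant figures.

W ≈ -18.1 kJ

Isothermal process: W = nRT ln(V₂/V₁) = nRT ln(P₁/P₂).
W = (3.79)(8.314)(526) × ln(916/2730)
  = 16574 × ln(0.3355) = 16574 × -1.092
W_by_gas = -18100 J.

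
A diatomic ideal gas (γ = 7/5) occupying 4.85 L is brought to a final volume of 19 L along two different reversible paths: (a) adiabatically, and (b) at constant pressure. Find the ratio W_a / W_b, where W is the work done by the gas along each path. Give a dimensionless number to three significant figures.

W_a / W_b ≈ 0.361

Path (a) adiabatic: W = P₁V₁(1 − (V₁/V₂)^(γ−1))/(γ−1) → W_a/(P₁V₁) = 1.052.
Path (b) isobaric: W = P₁(V₂ − V₁) → W_b/(P₁V₁) = 2.918.
W_a / W_b = 1.052 / 2.918 = 0.3606.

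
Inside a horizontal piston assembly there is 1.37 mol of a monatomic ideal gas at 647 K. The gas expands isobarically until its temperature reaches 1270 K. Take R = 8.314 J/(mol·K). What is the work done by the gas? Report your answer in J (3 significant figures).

Isobaric: W = P ΔV = nR ΔT.
W = (1.37)(8.314)(1270 − 647) = 7096 J.

W ≈ 7100 J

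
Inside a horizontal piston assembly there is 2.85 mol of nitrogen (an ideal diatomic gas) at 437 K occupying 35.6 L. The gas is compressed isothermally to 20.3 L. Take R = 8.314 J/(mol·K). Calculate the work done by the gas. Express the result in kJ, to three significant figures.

W ≈ -5.82 kJ

Isothermal: W = nRT ln(V₂/V₁).
W = (2.85)(8.314)(437) × ln(20.3/35.6)
  = 10355 × -0.5617
W_by_gas = -5816 J.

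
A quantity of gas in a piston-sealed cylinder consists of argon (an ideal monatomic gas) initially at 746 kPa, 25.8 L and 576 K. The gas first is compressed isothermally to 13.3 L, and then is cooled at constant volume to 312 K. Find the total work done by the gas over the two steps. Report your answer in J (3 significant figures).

Step 1 (isothermal): W = P₁V₁ ln(V₂/V₁) = (19247) ln(13.3/25.8) = -12753 J.
Step 2 (isochoric): W = 0 (constant volume).
W_total = -12753 + 0 = -12753 J.

W_total ≈ -12800 J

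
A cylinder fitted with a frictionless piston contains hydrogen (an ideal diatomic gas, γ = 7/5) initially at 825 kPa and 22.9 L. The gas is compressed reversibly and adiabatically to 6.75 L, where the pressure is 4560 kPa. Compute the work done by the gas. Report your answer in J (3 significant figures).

Adiabatic: W = (P₁V₁ − P₂V₂)/(γ − 1) with γ = 7/5.
P₁V₁ = 18892 J, P₂V₂ = 30780 J.
W = (18892 − 30780) / 0.4 = -29719 J.

W ≈ -29700 J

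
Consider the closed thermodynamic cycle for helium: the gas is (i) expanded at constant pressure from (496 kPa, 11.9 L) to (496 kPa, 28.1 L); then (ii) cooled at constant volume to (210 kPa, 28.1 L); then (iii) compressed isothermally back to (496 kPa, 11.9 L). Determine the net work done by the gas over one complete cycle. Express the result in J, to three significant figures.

Leg (i): W = PΔV = (496)(28.1 − 11.9) = 8035 J.
Leg (ii): W = 0.
Leg (iii): W = PᵢVᵢ ln(V_f/Vᵢ) = (5901) ln(11.9/28.1) = -5070 J.
W_net = 8035 − 5070 = 2965 J.

W_net ≈ 2960 J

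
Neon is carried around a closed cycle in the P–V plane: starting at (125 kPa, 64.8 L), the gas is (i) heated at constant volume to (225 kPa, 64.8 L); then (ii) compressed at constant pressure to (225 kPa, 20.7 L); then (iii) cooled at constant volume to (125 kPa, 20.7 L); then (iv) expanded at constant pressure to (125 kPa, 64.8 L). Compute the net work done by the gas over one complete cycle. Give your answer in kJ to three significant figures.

W_net ≈ -4.41 kJ

Constant-volume legs do no work.
W(ii) = (225)(20.7 − 64.8) = -9922 J; W(iv) = (125)(64.8 − 20.7) = 5512 J.
W_net = -9922 + 5512 = -4410 J (the counter-clockwise enclosed area).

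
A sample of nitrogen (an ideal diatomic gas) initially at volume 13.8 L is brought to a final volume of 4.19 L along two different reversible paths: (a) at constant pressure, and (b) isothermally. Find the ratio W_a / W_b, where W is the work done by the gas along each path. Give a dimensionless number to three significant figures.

W_a / W_b ≈ 0.584

Path (a) isobaric: W = P₁(V₂ − V₁) → W_a/(P₁V₁) = -0.6964.
Path (b) isothermal: W = P₁V₁ ln(V₂/V₁) → W_b/(P₁V₁) = -1.192.
W_a / W_b = -0.6964 / -1.192 = 0.5842.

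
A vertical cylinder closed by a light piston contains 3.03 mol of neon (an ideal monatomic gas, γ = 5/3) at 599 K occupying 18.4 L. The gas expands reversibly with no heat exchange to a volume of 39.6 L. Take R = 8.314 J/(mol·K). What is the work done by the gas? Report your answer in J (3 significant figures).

Adiabatic: TV^(γ−1) = const with γ = 5/3.
T₂ = T₁ (V₁/V₂)^(γ−1) = 599 × (18.4/39.6)^0.667 = 599 × 0.5999 = 359.3 K.
W_by = nCᵥ(T₁ − T₂) = (3.03)(12.47)(599 − 359.3) = 9056 J.

W ≈ 9060 J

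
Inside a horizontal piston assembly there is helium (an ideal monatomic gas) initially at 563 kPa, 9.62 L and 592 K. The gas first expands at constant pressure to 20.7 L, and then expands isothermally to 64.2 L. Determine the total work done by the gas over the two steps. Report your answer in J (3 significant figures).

Step 1 (isobaric): W = PΔV = (563 kPa)(20.7 − 9.62 L) = 6238 J.
After step 1: P = 563 kPa, V = 20.7 L, T = 1274 K.
Step 2 (isothermal): W = P₁V₁ ln(V₂/V₁) = (11654) ln(64.2/20.7) = 13191 J.
W_total = 6238 + 13191 = 19429 J.

W_total ≈ 19400 J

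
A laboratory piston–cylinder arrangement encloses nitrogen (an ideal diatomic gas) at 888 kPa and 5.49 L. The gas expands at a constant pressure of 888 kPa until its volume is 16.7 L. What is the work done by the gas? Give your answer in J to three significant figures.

W ≈ 9950 J

Isobaric: W = P ΔV.
W = (888 kPa)(16.7 − 5.49 L) = (888)(11.21) = 9954 J.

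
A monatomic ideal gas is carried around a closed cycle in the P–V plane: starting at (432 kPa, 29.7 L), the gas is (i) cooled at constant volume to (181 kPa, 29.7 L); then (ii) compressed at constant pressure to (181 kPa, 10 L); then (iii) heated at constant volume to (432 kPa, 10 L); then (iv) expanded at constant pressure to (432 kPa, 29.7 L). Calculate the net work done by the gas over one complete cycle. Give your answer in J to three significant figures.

Constant-volume legs do no work.
W(ii) = (181)(10 − 29.7) = -3566 J; W(iv) = (432)(29.7 − 10) = 8510 J.
W_net = -3566 + 8510 = 4945 J (the clockwise enclosed area).

W_net ≈ 4940 J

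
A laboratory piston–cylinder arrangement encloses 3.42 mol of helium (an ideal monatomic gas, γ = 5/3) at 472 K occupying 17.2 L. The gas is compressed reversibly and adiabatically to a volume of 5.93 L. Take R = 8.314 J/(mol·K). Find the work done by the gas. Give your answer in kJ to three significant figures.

W ≈ -20.8 kJ

Adiabatic: TV^(γ−1) = const with γ = 5/3.
T₂ = T₁ (V₁/V₂)^(γ−1) = 472 × (17.2/5.93)^0.667 = 472 × 2.034 = 960 K.
W_by = nCᵥ(T₁ − T₂) = (3.42)(12.47)(472 − 960) = -20812 J.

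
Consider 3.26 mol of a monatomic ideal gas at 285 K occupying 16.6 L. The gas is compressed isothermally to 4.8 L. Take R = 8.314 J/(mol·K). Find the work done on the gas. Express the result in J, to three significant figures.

Isothermal: W = nRT ln(V₂/V₁).
W = (3.26)(8.314)(285) × ln(4.8/16.6)
  = 7725 × -1.241
W_by_gas = -9585 J; work on gas = −W_by = 9585 J.

W ≈ 9580 J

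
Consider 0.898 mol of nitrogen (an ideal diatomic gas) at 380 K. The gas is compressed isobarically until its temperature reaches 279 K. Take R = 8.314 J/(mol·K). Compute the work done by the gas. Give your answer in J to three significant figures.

Isobaric: W = P ΔV = nR ΔT.
W = (0.898)(8.314)(279 − 380) = -754.1 J.

W ≈ -754 J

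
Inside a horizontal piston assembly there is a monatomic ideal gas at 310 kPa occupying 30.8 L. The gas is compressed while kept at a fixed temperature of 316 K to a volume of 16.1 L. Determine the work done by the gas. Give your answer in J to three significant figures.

Isothermal: W = nRT ln(V₂/V₁) = P₁V₁ ln(V₂/V₁).
P₁V₁ = (310 kPa)(30.8 L) = 9548 J.
W = 9548 × ln(16.1/30.8) = 9548 × -0.6487
W_by_gas = -6194 J.

W ≈ -6190 J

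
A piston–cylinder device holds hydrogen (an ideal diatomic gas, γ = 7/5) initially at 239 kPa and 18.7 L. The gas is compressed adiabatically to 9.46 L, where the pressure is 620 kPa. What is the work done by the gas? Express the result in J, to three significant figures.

Adiabatic: W = (P₁V₁ − P₂V₂)/(γ − 1) with γ = 7/5.
P₁V₁ = 4469 J, P₂V₂ = 5865 J.
W = (4469 − 5865) / 0.4 = -3490 J.

W ≈ -3490 J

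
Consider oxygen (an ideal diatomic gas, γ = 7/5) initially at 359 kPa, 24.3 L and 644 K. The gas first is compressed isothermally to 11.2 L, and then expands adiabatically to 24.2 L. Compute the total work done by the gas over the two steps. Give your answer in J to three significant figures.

Step 1 (isothermal): W = P₁V₁ ln(V₂/V₁) = (8724) ln(11.2/24.3) = -6757 J.
After step 1: P = 778.9 kPa, V = 11.2 L, T = 644 K.
Step 2 (adiabatic): W = (P₁V₁ − P₂V₂)/(γ−1) = (8724 − 6410)/0.4 = 5784 J.
W_total = -6757 + 5784 = -972.9 J.

W_total ≈ -973 J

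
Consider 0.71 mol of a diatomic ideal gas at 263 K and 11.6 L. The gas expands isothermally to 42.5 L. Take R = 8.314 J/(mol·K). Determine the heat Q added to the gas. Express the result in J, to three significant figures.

Q ≈ 2020 J

Isothermal ⇒ ΔU = 0, so Q = W = nRT ln(V₂/V₁).
Q = (0.71)(8.314)(263) ln(42.5/11.6) = 1552 × 1.298 = 2016 J.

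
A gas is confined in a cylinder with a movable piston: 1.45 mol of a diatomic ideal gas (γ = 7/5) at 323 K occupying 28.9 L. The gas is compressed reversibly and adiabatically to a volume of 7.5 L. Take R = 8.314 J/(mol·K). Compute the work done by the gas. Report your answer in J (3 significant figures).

W ≈ -6960 J

Adiabatic: TV^(γ−1) = const with γ = 7/5.
T₂ = T₁ (V₁/V₂)^(γ−1) = 323 × (28.9/7.5)^0.4 = 323 × 1.715 = 554 K.
W_by = nCᵥ(T₁ − T₂) = (1.45)(20.79)(323 − 554) = -6963 J.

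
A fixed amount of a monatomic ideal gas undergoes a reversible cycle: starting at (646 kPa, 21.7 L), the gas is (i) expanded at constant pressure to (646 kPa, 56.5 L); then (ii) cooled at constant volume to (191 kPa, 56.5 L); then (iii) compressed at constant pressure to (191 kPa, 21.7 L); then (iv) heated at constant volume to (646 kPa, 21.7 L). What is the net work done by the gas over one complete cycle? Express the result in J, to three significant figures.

Constant-volume legs do no work.
W(i) = (646)(56.5 − 21.7) = 22481 J; W(iii) = (191)(21.7 − 56.5) = -6647 J.
W_net = 22481 − 6647 = 15834 J (the clockwise enclosed area).

W_net ≈ 15800 J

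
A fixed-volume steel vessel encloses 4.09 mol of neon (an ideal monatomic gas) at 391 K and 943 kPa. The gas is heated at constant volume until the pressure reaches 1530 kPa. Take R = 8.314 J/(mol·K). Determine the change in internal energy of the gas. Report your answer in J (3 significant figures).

Constant volume ⇒ W = 0, so Q = ΔU = nCᵥΔT with Cᵥ = 3R/2 = 12.47 J/(mol·K).
At constant V, T₂/T₁ = P₂/P₁ ⇒ ΔT = T₁(P₂/P₁ − 1) = 391·(1530/943 − 1) = 243.4 K.
ΔU = (4.09)(12.47)(243.4) = 12414 J.

ΔU ≈ 12400 J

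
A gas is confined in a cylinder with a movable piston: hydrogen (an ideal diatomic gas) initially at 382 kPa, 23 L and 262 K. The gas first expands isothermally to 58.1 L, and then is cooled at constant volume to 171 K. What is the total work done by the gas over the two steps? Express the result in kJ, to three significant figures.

Step 1 (isothermal): W = P₁V₁ ln(V₂/V₁) = (8786) ln(58.1/23) = 8142 J.
Step 2 (isochoric): W = 0 (constant volume).
W_total = 8142 + 0 = 8142 J.

W_total ≈ 8.14 kJ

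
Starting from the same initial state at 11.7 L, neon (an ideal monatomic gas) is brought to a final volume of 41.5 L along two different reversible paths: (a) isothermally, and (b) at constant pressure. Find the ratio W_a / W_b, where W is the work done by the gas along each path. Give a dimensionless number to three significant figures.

Path (a) isothermal: W = P₁V₁ ln(V₂/V₁) → W_a/(P₁V₁) = 1.266.
Path (b) isobaric: W = P₁(V₂ − V₁) → W_b/(P₁V₁) = 2.547.
W_a / W_b = 1.266 / 2.547 = 0.4971.

W_a / W_b ≈ 0.497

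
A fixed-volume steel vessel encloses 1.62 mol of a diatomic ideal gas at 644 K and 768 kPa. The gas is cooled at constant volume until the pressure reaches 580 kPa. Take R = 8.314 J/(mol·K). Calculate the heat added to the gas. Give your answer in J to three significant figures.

Constant volume ⇒ W = 0, so Q = ΔU = nCᵥΔT with Cᵥ = 5R/2 = 20.79 J/(mol·K).
At constant V, T₂/T₁ = P₂/P₁ ⇒ ΔT = T₁(P₂/P₁ − 1) = 644·(580/768 − 1) = -157.6 K.
ΔU = (1.62)(20.79)(-157.6) = -5308 J.

Q ≈ -5310 J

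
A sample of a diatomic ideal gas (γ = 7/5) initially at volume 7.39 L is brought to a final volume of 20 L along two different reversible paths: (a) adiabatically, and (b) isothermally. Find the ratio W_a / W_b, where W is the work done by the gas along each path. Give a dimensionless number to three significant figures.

Path (a) adiabatic: W = P₁V₁(1 − (V₁/V₂)^(γ−1))/(γ−1) → W_a/(P₁V₁) = 0.8213.
Path (b) isothermal: W = P₁V₁ ln(V₂/V₁) → W_b/(P₁V₁) = 0.9956.
W_a / W_b = 0.8213 / 0.9956 = 0.8249.

W_a / W_b ≈ 0.825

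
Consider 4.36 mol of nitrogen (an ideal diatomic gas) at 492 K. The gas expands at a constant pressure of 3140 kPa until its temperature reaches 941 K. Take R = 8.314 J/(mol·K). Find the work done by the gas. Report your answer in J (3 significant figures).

W ≈ 16300 J

Isobaric: W = P ΔV = nR ΔT.
W = (4.36)(8.314)(941 − 492) = 16276 J.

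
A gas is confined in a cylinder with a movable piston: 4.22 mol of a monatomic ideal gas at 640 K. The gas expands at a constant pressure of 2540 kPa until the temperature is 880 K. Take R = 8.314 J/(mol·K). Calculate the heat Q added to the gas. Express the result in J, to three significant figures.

Q ≈ 21100 J

Isobaric: W = nRΔT = (4.22)(8.314)(240) = 8420 J.
ΔU = nCᵥΔT with Cᵥ = 3R/2: ΔU = (4.22)(12.47)(240) = 12631 J.
Q = ΔU + W = 12631 + 8420 = 21051 J.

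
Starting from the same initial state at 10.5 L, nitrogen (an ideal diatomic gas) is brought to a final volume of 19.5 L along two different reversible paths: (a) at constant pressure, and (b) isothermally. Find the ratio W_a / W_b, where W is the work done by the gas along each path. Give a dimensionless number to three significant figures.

Path (a) isobaric: W = P₁(V₂ − V₁) → W_a/(P₁V₁) = 0.8571.
Path (b) isothermal: W = P₁V₁ ln(V₂/V₁) → W_b/(P₁V₁) = 0.619.
W_a / W_b = 0.8571 / 0.619 = 1.385.

W_a / W_b ≈ 1.38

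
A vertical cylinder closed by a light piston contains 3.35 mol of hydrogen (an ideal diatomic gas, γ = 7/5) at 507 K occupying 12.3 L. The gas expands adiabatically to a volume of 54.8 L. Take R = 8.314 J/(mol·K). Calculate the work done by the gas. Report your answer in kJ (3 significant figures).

W ≈ 15.9 kJ

Adiabatic: TV^(γ−1) = const with γ = 7/5.
T₂ = T₁ (V₁/V₂)^(γ−1) = 507 × (12.3/54.8)^0.4 = 507 × 0.5501 = 278.9 K.
W_by = nCᵥ(T₁ − T₂) = (3.35)(20.79)(507 − 278.9) = 15882 J.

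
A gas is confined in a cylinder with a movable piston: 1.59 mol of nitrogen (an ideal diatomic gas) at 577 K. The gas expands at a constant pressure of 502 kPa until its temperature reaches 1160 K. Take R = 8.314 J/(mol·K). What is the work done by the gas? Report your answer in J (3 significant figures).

W ≈ 7710 J

Isobaric: W = P ΔV = nR ΔT.
W = (1.59)(8.314)(1160 − 577) = 7707 J.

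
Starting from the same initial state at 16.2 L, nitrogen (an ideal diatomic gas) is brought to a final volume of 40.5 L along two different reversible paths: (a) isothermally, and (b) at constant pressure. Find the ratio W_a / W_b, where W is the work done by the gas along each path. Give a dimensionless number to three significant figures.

Path (a) isothermal: W = P₁V₁ ln(V₂/V₁) → W_a/(P₁V₁) = 0.9163.
Path (b) isobaric: W = P₁(V₂ − V₁) → W_b/(P₁V₁) = 1.5.
W_a / W_b = 0.9163 / 1.5 = 0.6109.

W_a / W_b ≈ 0.611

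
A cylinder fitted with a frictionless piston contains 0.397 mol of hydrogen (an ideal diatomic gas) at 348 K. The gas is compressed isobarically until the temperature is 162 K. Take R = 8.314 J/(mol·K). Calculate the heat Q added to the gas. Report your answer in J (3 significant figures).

Isobaric: W = nRΔT = (0.397)(8.314)(-186) = -613.9 J.
ΔU = nCᵥΔT with Cᵥ = 5R/2: ΔU = (0.397)(20.79)(-186) = -1535 J.
Q = ΔU + W = -1535 − 613.9 = -2149 J.

Q ≈ -2150 J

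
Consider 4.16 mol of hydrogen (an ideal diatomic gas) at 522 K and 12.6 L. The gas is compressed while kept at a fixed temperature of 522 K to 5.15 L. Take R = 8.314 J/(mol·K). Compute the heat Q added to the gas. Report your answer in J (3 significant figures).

Isothermal ⇒ ΔU = 0, so Q = W = nRT ln(V₂/V₁).
Q = (4.16)(8.314)(522) ln(5.15/12.6) = 18054 × -0.8947 = -16153 J.

Q ≈ -16200 J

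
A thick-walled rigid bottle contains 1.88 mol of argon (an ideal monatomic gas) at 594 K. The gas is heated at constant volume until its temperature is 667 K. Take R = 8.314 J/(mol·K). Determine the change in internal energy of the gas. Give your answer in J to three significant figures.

ΔU ≈ 1710 J

Constant volume ⇒ W = 0, so Q = ΔU = nCᵥΔT with Cᵥ = 3R/2 = 12.47 J/(mol·K).
ΔU = (1.88)(12.47)(667 − 594) = 1712 J.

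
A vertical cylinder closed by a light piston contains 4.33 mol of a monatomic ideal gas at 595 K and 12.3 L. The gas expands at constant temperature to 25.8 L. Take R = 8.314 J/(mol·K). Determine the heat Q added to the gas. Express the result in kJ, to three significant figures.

Isothermal ⇒ ΔU = 0, so Q = W = nRT ln(V₂/V₁).
Q = (4.33)(8.314)(595) ln(25.8/12.3) = 21420 × 0.7408 = 15867 J.

Q ≈ 15.9 kJ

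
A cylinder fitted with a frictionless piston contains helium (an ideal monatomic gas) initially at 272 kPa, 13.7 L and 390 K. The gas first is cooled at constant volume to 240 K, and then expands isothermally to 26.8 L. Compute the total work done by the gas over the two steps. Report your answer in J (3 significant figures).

W_total ≈ 1540 J

Step 1 (isochoric): W = 0 (constant volume).
After step 1: P = 167.4 kPa (V unchanged).
Step 2 (isothermal): W = P₁V₁ ln(V₂/V₁) = (2293) ln(26.8/13.7) = 1539 J.
W_total = 0 + 1539 = 1539 J.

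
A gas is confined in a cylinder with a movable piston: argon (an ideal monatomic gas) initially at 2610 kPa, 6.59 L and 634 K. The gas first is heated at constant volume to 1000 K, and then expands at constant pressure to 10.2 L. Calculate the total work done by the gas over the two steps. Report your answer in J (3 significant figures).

Step 1 (isochoric): W = 0 (constant volume).
After step 1: P = 4117 kPa (V unchanged).
Step 2 (isobaric): W = PΔV = (4117 kPa)(10.2 − 6.59 L) = 14861 J.
W_total = 0 + 14861 = 14861 J.

W_total ≈ 14900 J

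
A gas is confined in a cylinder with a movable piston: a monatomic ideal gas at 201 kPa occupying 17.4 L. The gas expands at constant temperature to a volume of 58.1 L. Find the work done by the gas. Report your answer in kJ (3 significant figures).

W ≈ 4.22 kJ

Isothermal: W = nRT ln(V₂/V₁) = P₁V₁ ln(V₂/V₁).
P₁V₁ = (201 kPa)(17.4 L) = 3497 J.
W = 3497 × ln(58.1/17.4) = 3497 × 1.206
W_by_gas = 4217 J.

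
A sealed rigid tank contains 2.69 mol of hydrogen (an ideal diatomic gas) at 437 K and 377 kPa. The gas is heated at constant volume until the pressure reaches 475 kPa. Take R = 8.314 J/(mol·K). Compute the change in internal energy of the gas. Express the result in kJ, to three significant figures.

ΔU ≈ 6.35 kJ

Constant volume ⇒ W = 0, so Q = ΔU = nCᵥΔT with Cᵥ = 5R/2 = 20.79 J/(mol·K).
At constant V, T₂/T₁ = P₂/P₁ ⇒ ΔT = T₁(P₂/P₁ − 1) = 437·(475/377 − 1) = 113.6 K.
ΔU = (2.69)(20.79)(113.6) = 6351 J.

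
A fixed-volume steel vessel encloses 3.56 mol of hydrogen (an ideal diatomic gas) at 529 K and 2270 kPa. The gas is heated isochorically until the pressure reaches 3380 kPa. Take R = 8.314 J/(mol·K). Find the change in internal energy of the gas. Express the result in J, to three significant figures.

ΔU ≈ 19100 J

Constant volume ⇒ W = 0, so Q = ΔU = nCᵥΔT with Cᵥ = 5R/2 = 20.79 J/(mol·K).
At constant V, T₂/T₁ = P₂/P₁ ⇒ ΔT = T₁(P₂/P₁ − 1) = 529·(3380/2270 − 1) = 258.7 K.
ΔU = (3.56)(20.79)(258.7) = 19140 J.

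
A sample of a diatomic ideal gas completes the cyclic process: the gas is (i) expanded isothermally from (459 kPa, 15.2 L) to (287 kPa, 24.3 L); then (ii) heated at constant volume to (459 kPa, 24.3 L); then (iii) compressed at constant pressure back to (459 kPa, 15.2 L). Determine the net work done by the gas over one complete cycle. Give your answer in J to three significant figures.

W_net ≈ -904 J

Leg (i): W = PᵢVᵢ ln(V_f/Vᵢ) = (6977) ln(24.3/15.2) = 3273 J.
Leg (ii): W = 0.
Leg (iii): W = PΔV = (459)(15.2 − 24.3) = -4177 J.
W_net = 3273 − 4177 = -903.5 J.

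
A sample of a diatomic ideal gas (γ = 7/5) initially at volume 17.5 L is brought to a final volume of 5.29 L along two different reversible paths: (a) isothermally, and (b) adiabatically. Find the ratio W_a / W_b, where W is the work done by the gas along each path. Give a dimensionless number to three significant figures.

W_a / W_b ≈ 0.780

Path (a) isothermal: W = P₁V₁ ln(V₂/V₁) → W_a/(P₁V₁) = -1.196.
Path (b) adiabatic: W = P₁V₁(1 − (V₁/V₂)^(γ−1))/(γ−1) → W_b/(P₁V₁) = -1.534.
W_a / W_b = -1.196 / -1.534 = 0.7797.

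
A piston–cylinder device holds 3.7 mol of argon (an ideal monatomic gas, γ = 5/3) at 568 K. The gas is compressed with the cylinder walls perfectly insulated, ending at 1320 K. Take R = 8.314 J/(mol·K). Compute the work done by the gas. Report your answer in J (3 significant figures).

W ≈ -34700 J

Adiabatic ⇒ Q = 0, so W_by = −ΔU = nCᵥ(T₁ − T₂).
Cᵥ = 3R/2 = 12.47 J/(mol·K).
W = (3.7)(12.47)(568 − 1320) = -34699 J.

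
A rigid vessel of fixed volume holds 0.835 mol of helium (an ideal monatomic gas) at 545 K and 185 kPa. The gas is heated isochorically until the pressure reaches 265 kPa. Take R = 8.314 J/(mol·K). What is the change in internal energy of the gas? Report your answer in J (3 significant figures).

ΔU ≈ 2450 J

Constant volume ⇒ W = 0, so Q = ΔU = nCᵥΔT with Cᵥ = 3R/2 = 12.47 J/(mol·K).
At constant V, T₂/T₁ = P₂/P₁ ⇒ ΔT = T₁(P₂/P₁ − 1) = 545·(265/185 − 1) = 235.7 K.
ΔU = (0.835)(12.47)(235.7) = 2454 J.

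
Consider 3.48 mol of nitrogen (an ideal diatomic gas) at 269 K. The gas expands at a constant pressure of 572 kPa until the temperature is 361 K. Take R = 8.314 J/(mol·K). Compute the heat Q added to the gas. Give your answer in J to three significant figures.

Q ≈ 9320 J

Isobaric: W = nRΔT = (3.48)(8.314)(92) = 2662 J.
ΔU = nCᵥΔT with Cᵥ = 5R/2: ΔU = (3.48)(20.79)(92) = 6655 J.
Q = ΔU + W = 6655 + 2662 = 9316 J.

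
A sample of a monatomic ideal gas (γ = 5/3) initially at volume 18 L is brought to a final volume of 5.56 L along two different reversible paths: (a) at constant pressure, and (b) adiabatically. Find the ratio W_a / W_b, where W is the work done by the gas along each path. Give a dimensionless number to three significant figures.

Path (a) isobaric: W = P₁(V₂ − V₁) → W_a/(P₁V₁) = -0.6911.
Path (b) adiabatic: W = P₁V₁(1 − (V₁/V₂)^(γ−1))/(γ−1) → W_b/(P₁V₁) = -1.783.
W_a / W_b = -0.6911 / -1.783 = 0.3877.

W_a / W_b ≈ 0.388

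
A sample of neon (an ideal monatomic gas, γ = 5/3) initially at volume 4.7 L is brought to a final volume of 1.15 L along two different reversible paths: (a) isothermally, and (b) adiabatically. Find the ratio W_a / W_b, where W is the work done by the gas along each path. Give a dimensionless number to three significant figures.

Path (a) isothermal: W = P₁V₁ ln(V₂/V₁) → W_a/(P₁V₁) = -1.408.
Path (b) adiabatic: W = P₁V₁(1 − (V₁/V₂)^(γ−1))/(γ−1) → W_b/(P₁V₁) = -2.334.
W_a / W_b = -1.408 / -2.334 = 0.6031.

W_a / W_b ≈ 0.603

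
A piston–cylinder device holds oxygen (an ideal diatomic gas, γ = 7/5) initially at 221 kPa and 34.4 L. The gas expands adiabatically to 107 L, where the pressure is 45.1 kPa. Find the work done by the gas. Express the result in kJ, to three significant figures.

W ≈ 6.94 kJ

Adiabatic: W = (P₁V₁ − P₂V₂)/(γ − 1) with γ = 7/5.
P₁V₁ = 7602 J, P₂V₂ = 4826 J.
W = (7602 − 4826) / 0.4 = 6942 J.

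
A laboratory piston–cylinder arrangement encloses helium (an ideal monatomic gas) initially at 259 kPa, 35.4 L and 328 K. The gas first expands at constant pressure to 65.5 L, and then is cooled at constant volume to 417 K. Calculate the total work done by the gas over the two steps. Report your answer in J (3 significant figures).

Step 1 (isobaric): W = PΔV = (259 kPa)(65.5 − 35.4 L) = 7796 J.
Step 2 (isochoric): W = 0 (constant volume).
W_total = 7796 + 0 = 7796 J.

W_total ≈ 7800 J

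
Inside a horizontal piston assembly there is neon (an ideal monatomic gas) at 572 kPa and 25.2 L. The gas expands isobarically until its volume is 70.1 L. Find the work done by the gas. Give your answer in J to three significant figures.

W ≈ 25700 J

Isobaric: W = P ΔV.
W = (572 kPa)(70.1 − 25.2 L) = (572)(44.9) = 25683 J.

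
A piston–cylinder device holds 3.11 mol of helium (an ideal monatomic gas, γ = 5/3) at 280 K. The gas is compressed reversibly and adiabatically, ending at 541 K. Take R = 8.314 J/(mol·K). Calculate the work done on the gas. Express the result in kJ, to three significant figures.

W ≈ 10.1 kJ

Adiabatic ⇒ Q = 0, so W_by = −ΔU = nCᵥ(T₁ − T₂).
Cᵥ = 3R/2 = 12.47 J/(mol·K).
W = (3.11)(12.47)(280 − 541) = -10123 J.
Work on gas = −W_by = 10123 J.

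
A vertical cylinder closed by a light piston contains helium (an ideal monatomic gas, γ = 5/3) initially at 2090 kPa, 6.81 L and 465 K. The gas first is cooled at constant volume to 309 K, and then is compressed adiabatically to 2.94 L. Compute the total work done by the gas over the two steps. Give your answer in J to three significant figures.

W_total ≈ -10600 J

Step 1 (isochoric): W = 0 (constant volume).
After step 1: P = 1389 kPa (V unchanged).
Step 2 (adiabatic): W = (P₁V₁ − P₂V₂)/(γ−1) = (9458 − 16558)/0.667 = -10649 J.
W_total = 0 − 10649 = -10649 J.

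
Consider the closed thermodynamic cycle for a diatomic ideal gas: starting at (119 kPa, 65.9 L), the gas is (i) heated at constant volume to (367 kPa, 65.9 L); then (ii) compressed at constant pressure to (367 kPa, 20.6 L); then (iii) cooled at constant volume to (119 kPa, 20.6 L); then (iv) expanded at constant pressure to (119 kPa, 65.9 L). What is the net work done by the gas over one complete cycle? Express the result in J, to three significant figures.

W_net ≈ -11200 J

Constant-volume legs do no work.
W(ii) = (367)(20.6 − 65.9) = -16625 J; W(iv) = (119)(65.9 − 20.6) = 5391 J.
W_net = -16625 + 5391 = -11234 J (the counter-clockwise enclosed area).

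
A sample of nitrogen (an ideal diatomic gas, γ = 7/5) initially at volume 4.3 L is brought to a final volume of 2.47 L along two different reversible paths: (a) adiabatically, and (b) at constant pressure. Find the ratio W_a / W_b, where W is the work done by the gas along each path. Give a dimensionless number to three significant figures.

W_a / W_b ≈ 1.46

Path (a) adiabatic: W = P₁V₁(1 − (V₁/V₂)^(γ−1))/(γ−1) → W_a/(P₁V₁) = -0.6207.
Path (b) isobaric: W = P₁(V₂ − V₁) → W_b/(P₁V₁) = -0.4256.
W_a / W_b = -0.6207 / -0.4256 = 1.458.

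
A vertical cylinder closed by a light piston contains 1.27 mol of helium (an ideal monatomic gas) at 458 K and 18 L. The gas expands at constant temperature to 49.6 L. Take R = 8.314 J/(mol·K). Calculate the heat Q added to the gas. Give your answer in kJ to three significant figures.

Q ≈ 4.90 kJ

Isothermal ⇒ ΔU = 0, so Q = W = nRT ln(V₂/V₁).
Q = (1.27)(8.314)(458) ln(49.6/18) = 4836 × 1.014 = 4902 J.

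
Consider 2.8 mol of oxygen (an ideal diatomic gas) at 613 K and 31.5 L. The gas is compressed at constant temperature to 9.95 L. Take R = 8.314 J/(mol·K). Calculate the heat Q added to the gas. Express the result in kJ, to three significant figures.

Q ≈ -16.4 kJ

Isothermal ⇒ ΔU = 0, so Q = W = nRT ln(V₂/V₁).
Q = (2.8)(8.314)(613) ln(9.95/31.5) = 14270 × -1.152 = -16445 J.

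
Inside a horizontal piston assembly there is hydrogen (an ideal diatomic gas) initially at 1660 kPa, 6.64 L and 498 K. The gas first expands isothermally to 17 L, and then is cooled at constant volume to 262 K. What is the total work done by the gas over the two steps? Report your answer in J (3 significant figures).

Step 1 (isothermal): W = P₁V₁ ln(V₂/V₁) = (11022) ln(17/6.64) = 10362 J.
Step 2 (isochoric): W = 0 (constant volume).
W_total = 10362 + 0 = 10362 J.

W_total ≈ 10400 J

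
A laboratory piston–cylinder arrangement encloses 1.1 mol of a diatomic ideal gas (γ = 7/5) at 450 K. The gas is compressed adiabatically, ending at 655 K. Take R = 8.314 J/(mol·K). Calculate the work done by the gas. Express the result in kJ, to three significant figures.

Adiabatic ⇒ Q = 0, so W_by = −ΔU = nCᵥ(T₁ − T₂).
Cᵥ = 5R/2 = 20.79 J/(mol·K).
W = (1.1)(20.79)(450 − 655) = -4687 J.

W ≈ -4.69 kJ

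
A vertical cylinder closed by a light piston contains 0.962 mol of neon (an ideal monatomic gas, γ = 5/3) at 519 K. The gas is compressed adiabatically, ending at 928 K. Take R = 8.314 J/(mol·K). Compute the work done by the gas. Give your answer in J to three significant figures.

W ≈ -4910 J

Adiabatic ⇒ Q = 0, so W_by = −ΔU = nCᵥ(T₁ − T₂).
Cᵥ = 3R/2 = 12.47 J/(mol·K).
W = (0.962)(12.47)(519 − 928) = -4907 J.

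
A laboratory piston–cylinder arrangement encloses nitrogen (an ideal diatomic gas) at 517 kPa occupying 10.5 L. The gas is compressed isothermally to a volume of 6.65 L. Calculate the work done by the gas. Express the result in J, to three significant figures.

Isothermal: W = nRT ln(V₂/V₁) = P₁V₁ ln(V₂/V₁).
P₁V₁ = (517 kPa)(10.5 L) = 5428 J.
W = 5428 × ln(6.65/10.5) = 5428 × -0.4568
W_by_gas = -2480 J.

W ≈ -2480 J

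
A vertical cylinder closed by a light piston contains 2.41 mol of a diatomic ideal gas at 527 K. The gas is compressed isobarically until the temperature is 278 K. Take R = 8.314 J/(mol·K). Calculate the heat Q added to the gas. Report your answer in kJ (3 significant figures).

Q ≈ -17.5 kJ

Isobaric: W = nRΔT = (2.41)(8.314)(-249) = -4989 J.
ΔU = nCᵥΔT with Cᵥ = 5R/2: ΔU = (2.41)(20.79)(-249) = -12473 J.
Q = ΔU + W = -12473 − 4989 = -17462 J.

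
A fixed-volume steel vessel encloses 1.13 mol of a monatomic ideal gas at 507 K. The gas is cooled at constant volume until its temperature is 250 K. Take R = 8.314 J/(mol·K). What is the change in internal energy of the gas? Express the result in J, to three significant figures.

ΔU ≈ -3620 J

Constant volume ⇒ W = 0, so Q = ΔU = nCᵥΔT with Cᵥ = 3R/2 = 12.47 J/(mol·K).
ΔU = (1.13)(12.47)(250 − 507) = -3622 J.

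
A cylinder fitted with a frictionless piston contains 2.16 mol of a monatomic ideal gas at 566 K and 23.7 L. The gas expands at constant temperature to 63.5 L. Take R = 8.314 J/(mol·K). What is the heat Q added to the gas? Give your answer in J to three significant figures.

Q ≈ 10000 J

Isothermal ⇒ ΔU = 0, so Q = W = nRT ln(V₂/V₁).
Q = (2.16)(8.314)(566) ln(63.5/23.7) = 10164 × 0.9856 = 10018 J.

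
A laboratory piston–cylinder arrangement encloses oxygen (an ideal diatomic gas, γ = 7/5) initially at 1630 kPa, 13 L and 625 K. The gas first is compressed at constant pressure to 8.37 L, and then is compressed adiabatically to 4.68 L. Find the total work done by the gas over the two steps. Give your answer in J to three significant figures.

W_total ≈ -16500 J

Step 1 (isobaric): W = PΔV = (1630 kPa)(8.37 − 13 L) = -7547 J.
After step 1: P = 1630 kPa, V = 8.37 L, T = 402.4 K.
Step 2 (adiabatic): W = (P₁V₁ − P₂V₂)/(γ−1) = (13643 − 17215)/0.4 = -8930 J.
W_total = -7547 − 8930 = -16476 J.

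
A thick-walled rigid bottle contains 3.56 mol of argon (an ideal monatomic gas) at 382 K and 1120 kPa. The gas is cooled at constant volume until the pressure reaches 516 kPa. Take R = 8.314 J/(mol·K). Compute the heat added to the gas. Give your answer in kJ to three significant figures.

Constant volume ⇒ W = 0, so Q = ΔU = nCᵥΔT with Cᵥ = 3R/2 = 12.47 J/(mol·K).
At constant V, T₂/T₁ = P₂/P₁ ⇒ ΔT = T₁(P₂/P₁ − 1) = 382·(516/1120 − 1) = -206 K.
ΔU = (3.56)(12.47)(-206) = -9146 J.

Q ≈ -9.15 kJ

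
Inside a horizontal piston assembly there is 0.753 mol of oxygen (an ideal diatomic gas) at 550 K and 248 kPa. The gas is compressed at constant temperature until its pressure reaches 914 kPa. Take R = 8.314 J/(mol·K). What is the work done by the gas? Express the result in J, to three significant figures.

Isothermal process: W = nRT ln(V₂/V₁) = nRT ln(P₁/P₂).
W = (0.753)(8.314)(550) × ln(248/914)
  = 3443 × ln(0.2713) = 3443 × -1.304
W_by_gas = -4491 J.

W ≈ -4490 J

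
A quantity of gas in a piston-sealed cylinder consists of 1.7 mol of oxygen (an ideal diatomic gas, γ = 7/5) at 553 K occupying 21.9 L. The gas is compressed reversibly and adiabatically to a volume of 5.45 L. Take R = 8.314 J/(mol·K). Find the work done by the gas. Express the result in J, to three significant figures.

Adiabatic: TV^(γ−1) = const with γ = 7/5.
T₂ = T₁ (V₁/V₂)^(γ−1) = 553 × (21.9/5.45)^0.4 = 553 × 1.744 = 964.6 K.
W_by = nCᵥ(T₁ − T₂) = (1.7)(20.79)(553 − 964.6) = -14543 J.

W ≈ -14500 J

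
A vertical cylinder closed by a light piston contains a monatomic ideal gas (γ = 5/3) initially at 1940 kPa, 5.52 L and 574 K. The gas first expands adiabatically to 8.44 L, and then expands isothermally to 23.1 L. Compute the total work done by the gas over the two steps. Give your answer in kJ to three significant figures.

Step 1 (adiabatic): W = (P₁V₁ − P₂V₂)/(γ−1) = (10709 − 8069)/0.667 = 3960 J.
After step 1: P = 956 kPa, V = 8.44 L, T = 432.5 K.
Step 2 (isothermal): W = P₁V₁ ln(V₂/V₁) = (8069) ln(23.1/8.44) = 8124 J.
W_total = 3960 + 8124 = 12084 J.

W_total ≈ 12.1 kJ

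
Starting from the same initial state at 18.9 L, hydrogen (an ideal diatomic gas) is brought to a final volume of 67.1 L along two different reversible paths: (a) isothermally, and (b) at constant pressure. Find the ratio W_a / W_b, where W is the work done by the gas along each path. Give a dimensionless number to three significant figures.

Path (a) isothermal: W = P₁V₁ ln(V₂/V₁) → W_a/(P₁V₁) = 1.267.
Path (b) isobaric: W = P₁(V₂ − V₁) → W_b/(P₁V₁) = 2.55.
W_a / W_b = 1.267 / 2.55 = 0.4968.

W_a / W_b ≈ 0.497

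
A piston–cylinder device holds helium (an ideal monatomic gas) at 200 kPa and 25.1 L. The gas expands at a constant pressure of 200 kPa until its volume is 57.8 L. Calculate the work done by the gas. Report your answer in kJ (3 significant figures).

Isobaric: W = P ΔV.
W = (200 kPa)(57.8 − 25.1 L) = (200)(32.7) = 6540 J.

W ≈ 6.54 kJ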